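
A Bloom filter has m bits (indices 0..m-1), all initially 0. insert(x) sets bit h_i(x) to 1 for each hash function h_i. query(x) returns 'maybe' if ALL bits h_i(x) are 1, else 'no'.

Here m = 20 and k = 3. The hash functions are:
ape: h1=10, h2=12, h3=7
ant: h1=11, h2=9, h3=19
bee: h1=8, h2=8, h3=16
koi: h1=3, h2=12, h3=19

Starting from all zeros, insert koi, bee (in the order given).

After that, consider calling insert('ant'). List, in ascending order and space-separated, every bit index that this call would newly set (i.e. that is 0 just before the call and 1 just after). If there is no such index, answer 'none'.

Answer: 9 11

Derivation:
Start: bits=00000000000000000000
After insert 'koi': sets bits 3 12 19 -> bits=00010000000010000001
After insert 'bee': sets bits 8 16 -> bits=00010000100010001001
insert 'ant' would touch bits 9 11 19; currently bit9=0, bit11=0, bit19=1
Bits that are 0 among those (would change 0->1): 9 11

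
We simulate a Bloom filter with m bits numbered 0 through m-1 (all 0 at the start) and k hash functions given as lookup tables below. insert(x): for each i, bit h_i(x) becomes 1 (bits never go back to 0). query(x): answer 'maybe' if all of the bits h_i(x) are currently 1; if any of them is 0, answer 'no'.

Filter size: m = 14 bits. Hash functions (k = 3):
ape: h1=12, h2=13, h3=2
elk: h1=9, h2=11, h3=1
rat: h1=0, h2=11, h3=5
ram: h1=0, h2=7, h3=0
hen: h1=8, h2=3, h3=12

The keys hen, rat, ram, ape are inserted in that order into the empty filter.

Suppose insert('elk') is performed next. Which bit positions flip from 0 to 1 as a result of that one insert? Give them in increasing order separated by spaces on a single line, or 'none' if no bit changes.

Start: bits=00000000000000
After insert 'hen': sets bits 3 8 12 -> bits=00010000100010
After insert 'rat': sets bits 0 5 11 -> bits=10010100100110
After insert 'ram': sets bits 0 7 -> bits=10010101100110
After insert 'ape': sets bits 2 12 13 -> bits=10110101100111
insert 'elk' would touch bits 1 9 11; currently bit1=0, bit9=0, bit11=1
Bits that are 0 among those (would change 0->1): 1 9

Answer: 1 9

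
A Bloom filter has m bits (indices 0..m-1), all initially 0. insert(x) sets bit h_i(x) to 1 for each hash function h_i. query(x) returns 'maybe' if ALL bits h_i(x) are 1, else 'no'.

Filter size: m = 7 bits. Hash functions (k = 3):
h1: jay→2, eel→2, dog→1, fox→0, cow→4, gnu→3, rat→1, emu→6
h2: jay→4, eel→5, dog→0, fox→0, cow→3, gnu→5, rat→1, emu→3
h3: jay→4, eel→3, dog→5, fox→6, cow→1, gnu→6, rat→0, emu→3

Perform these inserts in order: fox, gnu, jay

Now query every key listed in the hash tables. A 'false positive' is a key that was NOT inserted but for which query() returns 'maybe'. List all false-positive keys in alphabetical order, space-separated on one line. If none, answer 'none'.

Answer: eel emu

Derivation:
Start: bits=0000000
After insert 'fox': sets bits 0 6 -> bits=1000001
After insert 'gnu': sets bits 3 5 6 -> bits=1001011
After insert 'jay': sets bits 2 4 -> bits=1011111
Not inserted: cow dog eel emu rat — query each against bits=1011111:
query cow: checks bit1=0, bit3=1, bit4=1 (has a 0) -> no => not a false positive
query dog: checks bit0=1, bit1=0, bit5=1 (has a 0) -> no => not a false positive
query eel: checks bit2=1, bit3=1, bit5=1 (all 1) -> maybe => FALSE POSITIVE
query emu: checks bit3=1, bit6=1 (all 1) -> maybe => FALSE POSITIVE
query rat: checks bit0=1, bit1=0 (has a 0) -> no => not a false positive
False positives (alphabetical): eel emu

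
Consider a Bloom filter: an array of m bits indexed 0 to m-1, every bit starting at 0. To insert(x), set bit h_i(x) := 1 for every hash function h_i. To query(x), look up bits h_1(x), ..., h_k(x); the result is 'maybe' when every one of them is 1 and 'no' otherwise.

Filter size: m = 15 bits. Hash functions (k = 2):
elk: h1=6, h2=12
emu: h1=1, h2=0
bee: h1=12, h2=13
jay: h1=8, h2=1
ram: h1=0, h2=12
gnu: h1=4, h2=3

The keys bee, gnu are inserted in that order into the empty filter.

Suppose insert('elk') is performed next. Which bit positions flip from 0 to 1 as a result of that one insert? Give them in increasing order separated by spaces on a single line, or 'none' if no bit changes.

Answer: 6

Derivation:
Start: bits=000000000000000
After insert 'bee': sets bits 12 13 -> bits=000000000000110
After insert 'gnu': sets bits 3 4 -> bits=000110000000110
insert 'elk' would touch bits 6 12; currently bit6=0, bit12=1
Bits that are 0 among those (would change 0->1): 6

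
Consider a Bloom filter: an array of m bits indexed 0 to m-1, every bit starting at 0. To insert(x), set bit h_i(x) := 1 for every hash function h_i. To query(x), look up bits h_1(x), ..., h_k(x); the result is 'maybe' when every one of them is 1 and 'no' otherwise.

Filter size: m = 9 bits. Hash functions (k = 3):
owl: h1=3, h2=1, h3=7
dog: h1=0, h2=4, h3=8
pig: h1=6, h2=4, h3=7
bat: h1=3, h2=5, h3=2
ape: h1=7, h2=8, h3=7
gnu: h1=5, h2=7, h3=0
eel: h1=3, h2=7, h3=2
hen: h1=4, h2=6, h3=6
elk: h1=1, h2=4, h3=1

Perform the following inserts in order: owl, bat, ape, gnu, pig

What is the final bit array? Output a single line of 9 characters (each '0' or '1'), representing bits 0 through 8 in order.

Start: bits=000000000
After insert 'owl': sets bits 1 3 7 -> bits=010100010
After insert 'bat': sets bits 2 3 5 -> bits=011101010
After insert 'ape': sets bits 7 8 -> bits=011101011
After insert 'gnu': sets bits 0 5 7 -> bits=111101011
After insert 'pig': sets bits 4 6 7 -> bits=111111111

Answer: 111111111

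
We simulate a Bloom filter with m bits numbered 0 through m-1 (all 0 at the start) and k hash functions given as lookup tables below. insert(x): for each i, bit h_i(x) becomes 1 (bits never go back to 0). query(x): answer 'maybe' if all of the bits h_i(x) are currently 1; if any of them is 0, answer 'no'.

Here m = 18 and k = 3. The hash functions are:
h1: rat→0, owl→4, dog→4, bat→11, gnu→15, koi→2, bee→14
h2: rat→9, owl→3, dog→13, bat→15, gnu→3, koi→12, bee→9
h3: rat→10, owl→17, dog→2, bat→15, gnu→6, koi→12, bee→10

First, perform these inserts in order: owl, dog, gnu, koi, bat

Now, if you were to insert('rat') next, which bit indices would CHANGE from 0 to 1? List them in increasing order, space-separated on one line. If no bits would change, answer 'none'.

Start: bits=000000000000000000
After insert 'owl': sets bits 3 4 17 -> bits=000110000000000001
After insert 'dog': sets bits 2 4 13 -> bits=001110000000010001
After insert 'gnu': sets bits 3 6 15 -> bits=001110100000010101
After insert 'koi': sets bits 2 12 -> bits=001110100000110101
After insert 'bat': sets bits 11 15 -> bits=001110100001110101
insert 'rat' would touch bits 0 9 10; currently bit0=0, bit9=0, bit10=0
Bits that are 0 among those (would change 0->1): 0 9 10

Answer: 0 9 10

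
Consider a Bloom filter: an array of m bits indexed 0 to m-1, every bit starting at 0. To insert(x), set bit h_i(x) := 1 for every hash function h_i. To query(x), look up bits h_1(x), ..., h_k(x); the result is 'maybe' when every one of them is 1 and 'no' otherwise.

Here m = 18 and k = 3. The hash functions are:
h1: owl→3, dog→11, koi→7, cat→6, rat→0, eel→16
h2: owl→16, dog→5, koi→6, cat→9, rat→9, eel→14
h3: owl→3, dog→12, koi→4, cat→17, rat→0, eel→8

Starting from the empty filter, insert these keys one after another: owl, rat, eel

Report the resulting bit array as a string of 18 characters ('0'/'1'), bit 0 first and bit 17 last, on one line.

Answer: 100100001100001010

Derivation:
Start: bits=000000000000000000
After insert 'owl': sets bits 3 16 -> bits=000100000000000010
After insert 'rat': sets bits 0 9 -> bits=100100000100000010
After insert 'eel': sets bits 8 14 16 -> bits=100100001100001010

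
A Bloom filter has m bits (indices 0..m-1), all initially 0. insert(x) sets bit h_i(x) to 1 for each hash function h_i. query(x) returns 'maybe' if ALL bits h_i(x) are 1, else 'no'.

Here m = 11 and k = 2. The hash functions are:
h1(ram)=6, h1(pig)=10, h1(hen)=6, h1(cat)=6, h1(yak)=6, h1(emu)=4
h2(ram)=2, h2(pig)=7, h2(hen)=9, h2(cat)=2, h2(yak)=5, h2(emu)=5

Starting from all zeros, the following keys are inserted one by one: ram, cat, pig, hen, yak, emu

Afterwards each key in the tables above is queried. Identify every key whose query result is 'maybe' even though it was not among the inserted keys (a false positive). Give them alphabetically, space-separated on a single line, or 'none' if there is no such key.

Start: bits=00000000000
After insert 'ram': sets bits 2 6 -> bits=00100010000
After insert 'cat': sets bits 2 6 -> bits=00100010000
After insert 'pig': sets bits 7 10 -> bits=00100011001
After insert 'hen': sets bits 6 9 -> bits=00100011011
After insert 'yak': sets bits 5 6 -> bits=00100111011
After insert 'emu': sets bits 4 5 -> bits=00101111011
Not inserted: (none) — query each against bits=00101111011:
False positives (alphabetical): none

Answer: none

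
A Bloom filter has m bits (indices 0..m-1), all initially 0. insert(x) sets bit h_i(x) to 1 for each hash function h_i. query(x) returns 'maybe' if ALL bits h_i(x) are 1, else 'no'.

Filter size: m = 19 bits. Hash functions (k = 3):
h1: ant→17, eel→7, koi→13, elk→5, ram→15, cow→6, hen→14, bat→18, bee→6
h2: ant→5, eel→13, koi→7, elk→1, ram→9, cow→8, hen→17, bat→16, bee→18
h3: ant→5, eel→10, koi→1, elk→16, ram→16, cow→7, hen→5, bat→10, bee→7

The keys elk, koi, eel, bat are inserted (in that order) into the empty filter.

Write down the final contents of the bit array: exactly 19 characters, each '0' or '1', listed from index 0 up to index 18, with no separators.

Start: bits=0000000000000000000
After insert 'elk': sets bits 1 5 16 -> bits=0100010000000000100
After insert 'koi': sets bits 1 7 13 -> bits=0100010100000100100
After insert 'eel': sets bits 7 10 13 -> bits=0100010100100100100
After insert 'bat': sets bits 10 16 18 -> bits=0100010100100100101

Answer: 0100010100100100101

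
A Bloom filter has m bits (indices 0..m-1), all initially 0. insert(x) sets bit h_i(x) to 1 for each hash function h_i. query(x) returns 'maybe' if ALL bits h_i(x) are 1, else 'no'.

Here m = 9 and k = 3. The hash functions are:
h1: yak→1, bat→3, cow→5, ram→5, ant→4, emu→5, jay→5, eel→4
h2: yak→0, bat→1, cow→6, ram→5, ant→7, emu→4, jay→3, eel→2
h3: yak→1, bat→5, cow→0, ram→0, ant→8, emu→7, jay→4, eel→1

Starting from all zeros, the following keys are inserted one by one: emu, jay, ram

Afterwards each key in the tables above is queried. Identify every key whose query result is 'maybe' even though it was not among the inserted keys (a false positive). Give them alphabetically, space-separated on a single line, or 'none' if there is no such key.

Answer: none

Derivation:
Start: bits=000000000
After insert 'emu': sets bits 4 5 7 -> bits=000011010
After insert 'jay': sets bits 3 4 5 -> bits=000111010
After insert 'ram': sets bits 0 5 -> bits=100111010
Not inserted: ant bat cow eel yak — query each against bits=100111010:
query ant: checks bit4=1, bit7=1, bit8=0 (has a 0) -> no => not a false positive
query bat: checks bit1=0, bit3=1, bit5=1 (has a 0) -> no => not a false positive
query cow: checks bit0=1, bit5=1, bit6=0 (has a 0) -> no => not a false positive
query eel: checks bit1=0, bit2=0, bit4=1 (has a 0) -> no => not a false positive
query yak: checks bit0=1, bit1=0 (has a 0) -> no => not a false positive
False positives (alphabetical): none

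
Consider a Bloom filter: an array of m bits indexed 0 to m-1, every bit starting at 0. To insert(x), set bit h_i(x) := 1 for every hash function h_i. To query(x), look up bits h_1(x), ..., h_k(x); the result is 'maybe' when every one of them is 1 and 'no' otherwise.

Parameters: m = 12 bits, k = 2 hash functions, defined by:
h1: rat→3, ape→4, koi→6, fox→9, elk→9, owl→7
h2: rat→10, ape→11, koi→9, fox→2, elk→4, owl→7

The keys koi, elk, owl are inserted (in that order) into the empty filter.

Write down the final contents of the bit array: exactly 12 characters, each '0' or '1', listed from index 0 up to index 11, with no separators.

Start: bits=000000000000
After insert 'koi': sets bits 6 9 -> bits=000000100100
After insert 'elk': sets bits 4 9 -> bits=000010100100
After insert 'owl': sets bits 7 -> bits=000010110100

Answer: 000010110100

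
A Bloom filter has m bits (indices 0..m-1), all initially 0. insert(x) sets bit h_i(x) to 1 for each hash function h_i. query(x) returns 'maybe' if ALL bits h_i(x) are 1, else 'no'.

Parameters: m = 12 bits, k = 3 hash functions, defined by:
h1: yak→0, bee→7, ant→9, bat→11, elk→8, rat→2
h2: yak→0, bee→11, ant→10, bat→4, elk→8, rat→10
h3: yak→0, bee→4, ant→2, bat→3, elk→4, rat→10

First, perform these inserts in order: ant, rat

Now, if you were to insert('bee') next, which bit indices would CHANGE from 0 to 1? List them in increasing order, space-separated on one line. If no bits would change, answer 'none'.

Answer: 4 7 11

Derivation:
Start: bits=000000000000
After insert 'ant': sets bits 2 9 10 -> bits=001000000110
After insert 'rat': sets bits 2 10 -> bits=001000000110
insert 'bee' would touch bits 4 7 11; currently bit4=0, bit7=0, bit11=0
Bits that are 0 among those (would change 0->1): 4 7 11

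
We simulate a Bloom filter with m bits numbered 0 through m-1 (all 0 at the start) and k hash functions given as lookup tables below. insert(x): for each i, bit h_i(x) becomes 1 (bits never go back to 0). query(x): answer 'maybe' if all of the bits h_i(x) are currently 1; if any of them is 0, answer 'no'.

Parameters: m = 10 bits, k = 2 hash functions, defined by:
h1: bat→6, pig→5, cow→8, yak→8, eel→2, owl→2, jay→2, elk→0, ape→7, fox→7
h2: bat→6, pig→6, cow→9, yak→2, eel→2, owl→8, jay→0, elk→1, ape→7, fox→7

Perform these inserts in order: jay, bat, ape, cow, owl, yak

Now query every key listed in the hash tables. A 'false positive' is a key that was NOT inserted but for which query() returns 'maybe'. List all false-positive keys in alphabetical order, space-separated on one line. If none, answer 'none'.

Answer: eel fox

Derivation:
Start: bits=0000000000
After insert 'jay': sets bits 0 2 -> bits=1010000000
After insert 'bat': sets bits 6 -> bits=1010001000
After insert 'ape': sets bits 7 -> bits=1010001100
After insert 'cow': sets bits 8 9 -> bits=1010001111
After insert 'owl': sets bits 2 8 -> bits=1010001111
After insert 'yak': sets bits 2 8 -> bits=1010001111
Not inserted: eel elk fox pig — query each against bits=1010001111:
query eel: checks bit2=1 (all 1) -> maybe => FALSE POSITIVE
query elk: checks bit0=1, bit1=0 (has a 0) -> no => not a false positive
query fox: checks bit7=1 (all 1) -> maybe => FALSE POSITIVE
query pig: checks bit5=0, bit6=1 (has a 0) -> no => not a false positive
False positives (alphabetical): eel fox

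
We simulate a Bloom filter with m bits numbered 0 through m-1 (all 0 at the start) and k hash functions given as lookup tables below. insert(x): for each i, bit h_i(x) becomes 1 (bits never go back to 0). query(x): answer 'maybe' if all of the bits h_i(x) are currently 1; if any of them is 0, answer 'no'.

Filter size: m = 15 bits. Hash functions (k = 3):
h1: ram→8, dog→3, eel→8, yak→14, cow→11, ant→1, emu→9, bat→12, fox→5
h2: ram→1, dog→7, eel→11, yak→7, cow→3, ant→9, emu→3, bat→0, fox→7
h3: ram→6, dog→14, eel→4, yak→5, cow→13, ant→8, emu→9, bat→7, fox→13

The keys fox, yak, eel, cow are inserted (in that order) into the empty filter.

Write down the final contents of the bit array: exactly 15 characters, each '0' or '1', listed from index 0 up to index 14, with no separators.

Start: bits=000000000000000
After insert 'fox': sets bits 5 7 13 -> bits=000001010000010
After insert 'yak': sets bits 5 7 14 -> bits=000001010000011
After insert 'eel': sets bits 4 8 11 -> bits=000011011001011
After insert 'cow': sets bits 3 11 13 -> bits=000111011001011

Answer: 000111011001011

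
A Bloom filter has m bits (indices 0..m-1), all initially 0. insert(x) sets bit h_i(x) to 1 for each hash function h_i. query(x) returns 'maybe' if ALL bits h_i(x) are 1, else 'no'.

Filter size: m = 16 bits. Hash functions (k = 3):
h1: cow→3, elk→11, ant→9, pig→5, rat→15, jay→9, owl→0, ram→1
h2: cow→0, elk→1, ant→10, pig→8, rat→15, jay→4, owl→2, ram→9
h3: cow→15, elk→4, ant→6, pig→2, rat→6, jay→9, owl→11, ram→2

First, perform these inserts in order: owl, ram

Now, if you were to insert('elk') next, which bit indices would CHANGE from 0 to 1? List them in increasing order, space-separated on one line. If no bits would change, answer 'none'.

Answer: 4

Derivation:
Start: bits=0000000000000000
After insert 'owl': sets bits 0 2 11 -> bits=1010000000010000
After insert 'ram': sets bits 1 2 9 -> bits=1110000001010000
insert 'elk' would touch bits 1 4 11; currently bit1=1, bit4=0, bit11=1
Bits that are 0 among those (would change 0->1): 4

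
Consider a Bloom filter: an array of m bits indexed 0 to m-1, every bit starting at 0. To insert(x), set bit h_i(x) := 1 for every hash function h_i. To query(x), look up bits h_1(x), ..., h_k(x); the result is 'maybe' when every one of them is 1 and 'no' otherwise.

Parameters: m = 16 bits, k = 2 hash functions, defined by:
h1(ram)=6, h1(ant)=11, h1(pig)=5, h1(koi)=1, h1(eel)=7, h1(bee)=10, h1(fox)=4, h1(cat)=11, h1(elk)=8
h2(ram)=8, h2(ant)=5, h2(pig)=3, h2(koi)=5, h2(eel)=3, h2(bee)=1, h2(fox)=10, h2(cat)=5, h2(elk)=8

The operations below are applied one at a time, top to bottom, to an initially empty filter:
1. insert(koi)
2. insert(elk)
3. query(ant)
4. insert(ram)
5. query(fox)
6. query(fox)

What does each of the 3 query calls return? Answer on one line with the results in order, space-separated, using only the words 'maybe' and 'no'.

Start: bits=0000000000000000
Op 1: insert koi -> sets bits 1 5 -> bits=0100010000000000
Op 2: insert elk -> sets bits 8 -> bits=0100010010000000
Op 3: query ant -> checks bit5=1, bit11=0 (has a 0) -> no
Op 4: insert ram -> sets bits 6 8 -> bits=0100011010000000
Op 5: query fox -> checks bit4=0, bit10=0 (has a 0) -> no
Op 6: query fox -> checks bit4=0, bit10=0 (has a 0) -> no
Query results in order: no no no

Answer: no no no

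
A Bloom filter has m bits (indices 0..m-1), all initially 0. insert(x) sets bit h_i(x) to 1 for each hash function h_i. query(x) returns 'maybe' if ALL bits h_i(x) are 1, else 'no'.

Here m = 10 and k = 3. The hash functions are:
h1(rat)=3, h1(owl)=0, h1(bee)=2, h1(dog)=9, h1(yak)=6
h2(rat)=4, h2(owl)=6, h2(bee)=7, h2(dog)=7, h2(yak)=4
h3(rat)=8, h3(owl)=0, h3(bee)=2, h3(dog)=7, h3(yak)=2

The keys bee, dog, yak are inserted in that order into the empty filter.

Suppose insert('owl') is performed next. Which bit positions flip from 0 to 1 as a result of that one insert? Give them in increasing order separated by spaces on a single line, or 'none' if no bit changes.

Start: bits=0000000000
After insert 'bee': sets bits 2 7 -> bits=0010000100
After insert 'dog': sets bits 7 9 -> bits=0010000101
After insert 'yak': sets bits 2 4 6 -> bits=0010101101
insert 'owl' would touch bits 0 6; currently bit0=0, bit6=1
Bits that are 0 among those (would change 0->1): 0

Answer: 0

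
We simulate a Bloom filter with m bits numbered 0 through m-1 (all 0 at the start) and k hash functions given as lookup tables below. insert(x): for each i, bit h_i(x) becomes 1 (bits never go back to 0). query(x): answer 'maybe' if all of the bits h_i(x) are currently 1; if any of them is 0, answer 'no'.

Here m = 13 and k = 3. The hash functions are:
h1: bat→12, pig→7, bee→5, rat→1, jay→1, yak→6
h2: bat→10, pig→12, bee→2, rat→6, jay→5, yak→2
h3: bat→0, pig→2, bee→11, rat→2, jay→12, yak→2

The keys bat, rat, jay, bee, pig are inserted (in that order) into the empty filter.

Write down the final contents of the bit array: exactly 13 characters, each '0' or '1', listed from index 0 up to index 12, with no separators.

Answer: 1110011100111

Derivation:
Start: bits=0000000000000
After insert 'bat': sets bits 0 10 12 -> bits=1000000000101
After insert 'rat': sets bits 1 2 6 -> bits=1110001000101
After insert 'jay': sets bits 1 5 12 -> bits=1110011000101
After insert 'bee': sets bits 2 5 11 -> bits=1110011000111
After insert 'pig': sets bits 2 7 12 -> bits=1110011100111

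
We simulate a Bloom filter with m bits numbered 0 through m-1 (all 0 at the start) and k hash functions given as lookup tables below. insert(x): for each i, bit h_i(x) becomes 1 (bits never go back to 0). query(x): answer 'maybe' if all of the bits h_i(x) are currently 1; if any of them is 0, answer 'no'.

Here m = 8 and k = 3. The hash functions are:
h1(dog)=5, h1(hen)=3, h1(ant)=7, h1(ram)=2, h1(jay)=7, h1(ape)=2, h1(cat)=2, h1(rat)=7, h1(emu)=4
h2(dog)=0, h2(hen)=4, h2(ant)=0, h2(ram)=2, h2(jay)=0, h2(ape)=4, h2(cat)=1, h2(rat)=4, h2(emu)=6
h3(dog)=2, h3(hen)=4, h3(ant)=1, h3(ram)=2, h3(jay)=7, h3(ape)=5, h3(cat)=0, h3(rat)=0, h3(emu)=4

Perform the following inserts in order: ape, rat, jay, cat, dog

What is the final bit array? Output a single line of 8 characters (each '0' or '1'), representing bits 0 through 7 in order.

Answer: 11101101

Derivation:
Start: bits=00000000
After insert 'ape': sets bits 2 4 5 -> bits=00101100
After insert 'rat': sets bits 0 4 7 -> bits=10101101
After insert 'jay': sets bits 0 7 -> bits=10101101
After insert 'cat': sets bits 0 1 2 -> bits=11101101
After insert 'dog': sets bits 0 2 5 -> bits=11101101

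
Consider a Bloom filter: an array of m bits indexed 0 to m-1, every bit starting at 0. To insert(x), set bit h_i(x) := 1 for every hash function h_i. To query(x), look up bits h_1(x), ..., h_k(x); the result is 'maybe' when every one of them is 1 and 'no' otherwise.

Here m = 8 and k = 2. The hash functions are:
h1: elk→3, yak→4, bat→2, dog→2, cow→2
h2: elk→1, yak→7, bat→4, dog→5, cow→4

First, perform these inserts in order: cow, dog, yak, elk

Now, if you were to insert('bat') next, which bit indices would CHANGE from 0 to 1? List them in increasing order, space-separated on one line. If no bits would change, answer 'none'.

Answer: none

Derivation:
Start: bits=00000000
After insert 'cow': sets bits 2 4 -> bits=00101000
After insert 'dog': sets bits 2 5 -> bits=00101100
After insert 'yak': sets bits 4 7 -> bits=00101101
After insert 'elk': sets bits 1 3 -> bits=01111101
insert 'bat' would touch bits 2 4; currently bit2=1, bit4=1
Bits that are 0 among those (would change 0->1): none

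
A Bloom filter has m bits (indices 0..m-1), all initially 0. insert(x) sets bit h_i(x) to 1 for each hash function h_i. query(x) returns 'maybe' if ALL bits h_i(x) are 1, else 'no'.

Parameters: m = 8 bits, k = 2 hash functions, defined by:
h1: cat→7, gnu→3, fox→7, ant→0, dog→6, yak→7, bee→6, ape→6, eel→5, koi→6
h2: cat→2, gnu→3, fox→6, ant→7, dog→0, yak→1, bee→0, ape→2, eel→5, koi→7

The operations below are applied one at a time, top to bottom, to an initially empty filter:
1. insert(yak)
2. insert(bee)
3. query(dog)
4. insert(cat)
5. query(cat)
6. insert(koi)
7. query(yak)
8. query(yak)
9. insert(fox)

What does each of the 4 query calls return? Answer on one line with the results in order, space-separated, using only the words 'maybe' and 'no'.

Start: bits=00000000
Op 1: insert yak -> sets bits 1 7 -> bits=01000001
Op 2: insert bee -> sets bits 0 6 -> bits=11000011
Op 3: query dog -> checks bit0=1, bit6=1 (all 1) -> maybe
Op 4: insert cat -> sets bits 2 7 -> bits=11100011
Op 5: query cat -> checks bit2=1, bit7=1 (all 1) -> maybe
Op 6: insert koi -> sets bits 6 7 -> bits=11100011
Op 7: query yak -> checks bit1=1, bit7=1 (all 1) -> maybe
Op 8: query yak -> checks bit1=1, bit7=1 (all 1) -> maybe
Op 9: insert fox -> sets bits 6 7 -> bits=11100011
Query results in order: maybe maybe maybe maybe

Answer: maybe maybe maybe maybe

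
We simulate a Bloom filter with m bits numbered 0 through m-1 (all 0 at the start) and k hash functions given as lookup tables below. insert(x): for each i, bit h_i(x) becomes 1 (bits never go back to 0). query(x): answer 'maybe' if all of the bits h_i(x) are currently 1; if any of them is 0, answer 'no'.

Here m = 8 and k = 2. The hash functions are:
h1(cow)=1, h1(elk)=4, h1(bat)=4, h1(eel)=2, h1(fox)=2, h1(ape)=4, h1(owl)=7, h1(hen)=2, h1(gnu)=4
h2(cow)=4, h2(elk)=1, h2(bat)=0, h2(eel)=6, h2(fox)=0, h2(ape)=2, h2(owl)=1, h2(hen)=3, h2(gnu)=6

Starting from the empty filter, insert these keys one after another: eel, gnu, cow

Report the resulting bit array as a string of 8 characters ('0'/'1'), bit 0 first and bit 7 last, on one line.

Answer: 01101010

Derivation:
Start: bits=00000000
After insert 'eel': sets bits 2 6 -> bits=00100010
After insert 'gnu': sets bits 4 6 -> bits=00101010
After insert 'cow': sets bits 1 4 -> bits=01101010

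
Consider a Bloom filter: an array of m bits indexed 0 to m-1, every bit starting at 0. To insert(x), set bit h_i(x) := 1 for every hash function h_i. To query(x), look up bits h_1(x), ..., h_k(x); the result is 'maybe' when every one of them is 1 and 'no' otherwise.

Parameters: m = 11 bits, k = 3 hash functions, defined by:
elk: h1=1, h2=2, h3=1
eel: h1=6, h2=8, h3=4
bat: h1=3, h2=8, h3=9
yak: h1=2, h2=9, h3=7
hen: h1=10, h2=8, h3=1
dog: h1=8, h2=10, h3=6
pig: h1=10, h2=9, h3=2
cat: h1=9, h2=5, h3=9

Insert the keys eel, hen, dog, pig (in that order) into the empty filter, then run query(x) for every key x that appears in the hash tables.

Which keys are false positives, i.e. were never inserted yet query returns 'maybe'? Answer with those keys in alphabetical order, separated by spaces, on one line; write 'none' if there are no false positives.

Answer: elk

Derivation:
Start: bits=00000000000
After insert 'eel': sets bits 4 6 8 -> bits=00001010100
After insert 'hen': sets bits 1 8 10 -> bits=01001010101
After insert 'dog': sets bits 6 8 10 -> bits=01001010101
After insert 'pig': sets bits 2 9 10 -> bits=01101010111
Not inserted: bat cat elk yak — query each against bits=01101010111:
query bat: checks bit3=0, bit8=1, bit9=1 (has a 0) -> no => not a false positive
query cat: checks bit5=0, bit9=1 (has a 0) -> no => not a false positive
query elk: checks bit1=1, bit2=1 (all 1) -> maybe => FALSE POSITIVE
query yak: checks bit2=1, bit7=0, bit9=1 (has a 0) -> no => not a false positive
False positives (alphabetical): elk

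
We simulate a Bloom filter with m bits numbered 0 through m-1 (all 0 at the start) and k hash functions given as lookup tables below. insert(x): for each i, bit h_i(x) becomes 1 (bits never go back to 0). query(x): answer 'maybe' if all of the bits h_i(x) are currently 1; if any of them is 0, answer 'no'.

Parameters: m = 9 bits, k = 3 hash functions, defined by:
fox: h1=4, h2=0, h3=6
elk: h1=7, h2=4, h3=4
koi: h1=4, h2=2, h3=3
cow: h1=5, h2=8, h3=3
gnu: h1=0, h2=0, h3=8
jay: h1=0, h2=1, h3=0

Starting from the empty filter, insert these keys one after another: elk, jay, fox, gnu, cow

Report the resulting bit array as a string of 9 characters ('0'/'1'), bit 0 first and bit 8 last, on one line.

Start: bits=000000000
After insert 'elk': sets bits 4 7 -> bits=000010010
After insert 'jay': sets bits 0 1 -> bits=110010010
After insert 'fox': sets bits 0 4 6 -> bits=110010110
After insert 'gnu': sets bits 0 8 -> bits=110010111
After insert 'cow': sets bits 3 5 8 -> bits=110111111

Answer: 110111111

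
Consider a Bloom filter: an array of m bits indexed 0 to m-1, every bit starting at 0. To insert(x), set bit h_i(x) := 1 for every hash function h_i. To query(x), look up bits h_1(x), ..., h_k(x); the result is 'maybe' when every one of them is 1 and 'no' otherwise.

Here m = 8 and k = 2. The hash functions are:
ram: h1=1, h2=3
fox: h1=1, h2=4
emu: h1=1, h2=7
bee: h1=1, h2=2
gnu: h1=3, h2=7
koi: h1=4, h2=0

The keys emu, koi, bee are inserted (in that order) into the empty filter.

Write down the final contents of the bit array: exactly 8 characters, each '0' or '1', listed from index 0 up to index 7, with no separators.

Start: bits=00000000
After insert 'emu': sets bits 1 7 -> bits=01000001
After insert 'koi': sets bits 0 4 -> bits=11001001
After insert 'bee': sets bits 1 2 -> bits=11101001

Answer: 11101001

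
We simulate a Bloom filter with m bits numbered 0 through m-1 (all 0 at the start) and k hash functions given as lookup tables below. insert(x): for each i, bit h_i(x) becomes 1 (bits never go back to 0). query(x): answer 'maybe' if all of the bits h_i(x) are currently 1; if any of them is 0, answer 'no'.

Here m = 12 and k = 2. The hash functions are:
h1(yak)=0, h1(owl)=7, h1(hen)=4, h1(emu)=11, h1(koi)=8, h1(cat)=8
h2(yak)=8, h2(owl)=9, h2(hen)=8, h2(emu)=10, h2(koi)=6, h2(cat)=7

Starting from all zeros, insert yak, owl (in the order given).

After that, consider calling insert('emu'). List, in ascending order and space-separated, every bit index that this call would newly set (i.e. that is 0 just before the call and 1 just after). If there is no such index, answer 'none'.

Start: bits=000000000000
After insert 'yak': sets bits 0 8 -> bits=100000001000
After insert 'owl': sets bits 7 9 -> bits=100000011100
insert 'emu' would touch bits 10 11; currently bit10=0, bit11=0
Bits that are 0 among those (would change 0->1): 10 11

Answer: 10 11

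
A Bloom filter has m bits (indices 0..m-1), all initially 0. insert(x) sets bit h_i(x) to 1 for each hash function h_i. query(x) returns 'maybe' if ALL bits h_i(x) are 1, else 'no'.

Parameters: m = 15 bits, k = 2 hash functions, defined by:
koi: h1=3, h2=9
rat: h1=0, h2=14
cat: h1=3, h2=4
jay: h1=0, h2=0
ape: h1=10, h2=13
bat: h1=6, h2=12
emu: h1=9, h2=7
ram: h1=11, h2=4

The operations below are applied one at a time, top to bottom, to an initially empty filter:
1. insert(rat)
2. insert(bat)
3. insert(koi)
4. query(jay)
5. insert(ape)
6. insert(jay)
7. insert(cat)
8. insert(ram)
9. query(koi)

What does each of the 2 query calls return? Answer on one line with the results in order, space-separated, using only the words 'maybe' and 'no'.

Answer: maybe maybe

Derivation:
Start: bits=000000000000000
Op 1: insert rat -> sets bits 0 14 -> bits=100000000000001
Op 2: insert bat -> sets bits 6 12 -> bits=100000100000101
Op 3: insert koi -> sets bits 3 9 -> bits=100100100100101
Op 4: query jay -> checks bit0=1 (all 1) -> maybe
Op 5: insert ape -> sets bits 10 13 -> bits=100100100110111
Op 6: insert jay -> sets bits 0 -> bits=100100100110111
Op 7: insert cat -> sets bits 3 4 -> bits=100110100110111
Op 8: insert ram -> sets bits 4 11 -> bits=100110100111111
Op 9: query koi -> checks bit3=1, bit9=1 (all 1) -> maybe
Query results in order: maybe maybe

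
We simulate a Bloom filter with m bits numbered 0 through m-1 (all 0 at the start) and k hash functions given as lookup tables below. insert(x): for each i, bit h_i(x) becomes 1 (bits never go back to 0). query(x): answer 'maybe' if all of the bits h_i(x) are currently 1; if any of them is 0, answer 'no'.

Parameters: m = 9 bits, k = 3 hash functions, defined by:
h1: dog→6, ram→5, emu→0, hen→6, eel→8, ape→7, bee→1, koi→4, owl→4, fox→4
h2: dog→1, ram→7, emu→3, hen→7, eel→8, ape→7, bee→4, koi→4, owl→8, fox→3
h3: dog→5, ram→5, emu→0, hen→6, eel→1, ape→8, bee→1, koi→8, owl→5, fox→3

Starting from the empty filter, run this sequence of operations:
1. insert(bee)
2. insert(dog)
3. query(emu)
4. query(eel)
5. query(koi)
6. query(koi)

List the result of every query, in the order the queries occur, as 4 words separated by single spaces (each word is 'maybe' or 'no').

Start: bits=000000000
Op 1: insert bee -> sets bits 1 4 -> bits=010010000
Op 2: insert dog -> sets bits 1 5 6 -> bits=010011100
Op 3: query emu -> checks bit0=0, bit3=0 (has a 0) -> no
Op 4: query eel -> checks bit1=1, bit8=0 (has a 0) -> no
Op 5: query koi -> checks bit4=1, bit8=0 (has a 0) -> no
Op 6: query koi -> checks bit4=1, bit8=0 (has a 0) -> no
Query results in order: no no no no

Answer: no no no no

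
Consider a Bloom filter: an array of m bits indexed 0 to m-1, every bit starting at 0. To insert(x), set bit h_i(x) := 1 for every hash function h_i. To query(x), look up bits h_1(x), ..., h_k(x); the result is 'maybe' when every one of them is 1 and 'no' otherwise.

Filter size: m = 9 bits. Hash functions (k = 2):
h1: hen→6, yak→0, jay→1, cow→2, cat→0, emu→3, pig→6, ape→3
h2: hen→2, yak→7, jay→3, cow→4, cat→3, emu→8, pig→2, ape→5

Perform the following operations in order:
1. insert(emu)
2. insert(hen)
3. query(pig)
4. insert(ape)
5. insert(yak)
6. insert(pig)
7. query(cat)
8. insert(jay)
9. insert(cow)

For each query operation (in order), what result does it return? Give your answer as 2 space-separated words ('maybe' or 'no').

Start: bits=000000000
Op 1: insert emu -> sets bits 3 8 -> bits=000100001
Op 2: insert hen -> sets bits 2 6 -> bits=001100101
Op 3: query pig -> checks bit2=1, bit6=1 (all 1) -> maybe
Op 4: insert ape -> sets bits 3 5 -> bits=001101101
Op 5: insert yak -> sets bits 0 7 -> bits=101101111
Op 6: insert pig -> sets bits 2 6 -> bits=101101111
Op 7: query cat -> checks bit0=1, bit3=1 (all 1) -> maybe
Op 8: insert jay -> sets bits 1 3 -> bits=111101111
Op 9: insert cow -> sets bits 2 4 -> bits=111111111
Query results in order: maybe maybe

Answer: maybe maybe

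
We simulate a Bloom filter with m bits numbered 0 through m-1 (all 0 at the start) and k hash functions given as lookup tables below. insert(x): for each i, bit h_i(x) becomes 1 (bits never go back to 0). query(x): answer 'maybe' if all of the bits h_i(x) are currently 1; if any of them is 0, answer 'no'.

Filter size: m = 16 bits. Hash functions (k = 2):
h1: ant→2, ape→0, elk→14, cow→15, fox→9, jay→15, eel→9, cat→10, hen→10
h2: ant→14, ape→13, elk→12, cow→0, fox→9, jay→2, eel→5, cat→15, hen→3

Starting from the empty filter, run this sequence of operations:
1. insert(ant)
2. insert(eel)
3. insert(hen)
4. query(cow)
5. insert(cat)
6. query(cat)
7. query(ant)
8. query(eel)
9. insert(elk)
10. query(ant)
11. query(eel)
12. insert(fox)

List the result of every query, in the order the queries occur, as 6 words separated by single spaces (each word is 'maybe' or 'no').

Answer: no maybe maybe maybe maybe maybe

Derivation:
Start: bits=0000000000000000
Op 1: insert ant -> sets bits 2 14 -> bits=0010000000000010
Op 2: insert eel -> sets bits 5 9 -> bits=0010010001000010
Op 3: insert hen -> sets bits 3 10 -> bits=0011010001100010
Op 4: query cow -> checks bit0=0, bit15=0 (has a 0) -> no
Op 5: insert cat -> sets bits 10 15 -> bits=0011010001100011
Op 6: query cat -> checks bit10=1, bit15=1 (all 1) -> maybe
Op 7: query ant -> checks bit2=1, bit14=1 (all 1) -> maybe
Op 8: query eel -> checks bit5=1, bit9=1 (all 1) -> maybe
Op 9: insert elk -> sets bits 12 14 -> bits=0011010001101011
Op 10: query ant -> checks bit2=1, bit14=1 (all 1) -> maybe
Op 11: query eel -> checks bit5=1, bit9=1 (all 1) -> maybe
Op 12: insert fox -> sets bits 9 -> bits=0011010001101011
Query results in order: no maybe maybe maybe maybe maybe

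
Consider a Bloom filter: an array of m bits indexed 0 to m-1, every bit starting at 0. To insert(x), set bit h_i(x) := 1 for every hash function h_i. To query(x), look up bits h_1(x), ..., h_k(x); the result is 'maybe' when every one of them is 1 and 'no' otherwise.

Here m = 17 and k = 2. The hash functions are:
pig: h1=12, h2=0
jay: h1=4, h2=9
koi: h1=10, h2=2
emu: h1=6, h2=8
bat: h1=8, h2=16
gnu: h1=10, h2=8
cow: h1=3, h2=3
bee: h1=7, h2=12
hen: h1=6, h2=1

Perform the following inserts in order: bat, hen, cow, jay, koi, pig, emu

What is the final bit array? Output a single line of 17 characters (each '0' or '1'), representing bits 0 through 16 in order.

Start: bits=00000000000000000
After insert 'bat': sets bits 8 16 -> bits=00000000100000001
After insert 'hen': sets bits 1 6 -> bits=01000010100000001
After insert 'cow': sets bits 3 -> bits=01010010100000001
After insert 'jay': sets bits 4 9 -> bits=01011010110000001
After insert 'koi': sets bits 2 10 -> bits=01111010111000001
After insert 'pig': sets bits 0 12 -> bits=11111010111010001
After insert 'emu': sets bits 6 8 -> bits=11111010111010001

Answer: 11111010111010001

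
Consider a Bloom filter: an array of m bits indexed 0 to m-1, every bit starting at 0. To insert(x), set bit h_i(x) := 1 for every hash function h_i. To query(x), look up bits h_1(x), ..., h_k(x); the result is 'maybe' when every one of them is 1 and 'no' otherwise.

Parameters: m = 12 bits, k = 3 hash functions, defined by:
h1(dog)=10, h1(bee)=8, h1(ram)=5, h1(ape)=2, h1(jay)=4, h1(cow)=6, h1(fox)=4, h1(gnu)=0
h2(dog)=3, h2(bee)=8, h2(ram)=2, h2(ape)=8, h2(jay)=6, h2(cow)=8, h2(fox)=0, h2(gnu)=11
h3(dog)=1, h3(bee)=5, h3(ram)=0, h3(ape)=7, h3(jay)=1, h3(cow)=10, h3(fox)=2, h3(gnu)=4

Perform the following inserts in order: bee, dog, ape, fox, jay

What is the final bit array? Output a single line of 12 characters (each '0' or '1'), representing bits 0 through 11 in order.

Answer: 111111111010

Derivation:
Start: bits=000000000000
After insert 'bee': sets bits 5 8 -> bits=000001001000
After insert 'dog': sets bits 1 3 10 -> bits=010101001010
After insert 'ape': sets bits 2 7 8 -> bits=011101011010
After insert 'fox': sets bits 0 2 4 -> bits=111111011010
After insert 'jay': sets bits 1 4 6 -> bits=111111111010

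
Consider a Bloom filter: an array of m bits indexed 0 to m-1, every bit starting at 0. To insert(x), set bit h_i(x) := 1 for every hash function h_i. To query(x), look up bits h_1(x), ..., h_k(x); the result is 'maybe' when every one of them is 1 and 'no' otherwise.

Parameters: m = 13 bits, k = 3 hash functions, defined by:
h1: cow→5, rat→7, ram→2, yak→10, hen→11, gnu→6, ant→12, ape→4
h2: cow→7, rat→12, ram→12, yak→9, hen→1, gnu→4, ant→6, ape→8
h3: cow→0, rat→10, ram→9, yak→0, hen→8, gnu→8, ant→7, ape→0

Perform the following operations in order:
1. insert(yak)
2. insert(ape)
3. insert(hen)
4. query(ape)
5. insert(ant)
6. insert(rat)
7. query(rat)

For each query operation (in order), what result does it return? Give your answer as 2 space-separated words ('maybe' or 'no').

Start: bits=0000000000000
Op 1: insert yak -> sets bits 0 9 10 -> bits=1000000001100
Op 2: insert ape -> sets bits 0 4 8 -> bits=1000100011100
Op 3: insert hen -> sets bits 1 8 11 -> bits=1100100011110
Op 4: query ape -> checks bit0=1, bit4=1, bit8=1 (all 1) -> maybe
Op 5: insert ant -> sets bits 6 7 12 -> bits=1100101111111
Op 6: insert rat -> sets bits 7 10 12 -> bits=1100101111111
Op 7: query rat -> checks bit7=1, bit10=1, bit12=1 (all 1) -> maybe
Query results in order: maybe maybe

Answer: maybe maybe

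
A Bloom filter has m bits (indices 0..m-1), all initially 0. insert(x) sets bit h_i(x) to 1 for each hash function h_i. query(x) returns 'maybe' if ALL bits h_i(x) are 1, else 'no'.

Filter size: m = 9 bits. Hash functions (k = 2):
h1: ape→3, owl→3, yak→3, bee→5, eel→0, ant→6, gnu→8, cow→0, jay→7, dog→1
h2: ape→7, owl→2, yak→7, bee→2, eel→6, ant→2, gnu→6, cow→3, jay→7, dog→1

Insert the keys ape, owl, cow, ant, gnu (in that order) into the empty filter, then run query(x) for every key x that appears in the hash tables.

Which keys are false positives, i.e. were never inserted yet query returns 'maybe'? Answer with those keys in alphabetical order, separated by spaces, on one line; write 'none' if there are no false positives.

Start: bits=000000000
After insert 'ape': sets bits 3 7 -> bits=000100010
After insert 'owl': sets bits 2 3 -> bits=001100010
After insert 'cow': sets bits 0 3 -> bits=101100010
After insert 'ant': sets bits 2 6 -> bits=101100110
After insert 'gnu': sets bits 6 8 -> bits=101100111
Not inserted: bee dog eel jay yak — query each against bits=101100111:
query bee: checks bit2=1, bit5=0 (has a 0) -> no => not a false positive
query dog: checks bit1=0 (has a 0) -> no => not a false positive
query eel: checks bit0=1, bit6=1 (all 1) -> maybe => FALSE POSITIVE
query jay: checks bit7=1 (all 1) -> maybe => FALSE POSITIVE
query yak: checks bit3=1, bit7=1 (all 1) -> maybe => FALSE POSITIVE
False positives (alphabetical): eel jay yak

Answer: eel jay yak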